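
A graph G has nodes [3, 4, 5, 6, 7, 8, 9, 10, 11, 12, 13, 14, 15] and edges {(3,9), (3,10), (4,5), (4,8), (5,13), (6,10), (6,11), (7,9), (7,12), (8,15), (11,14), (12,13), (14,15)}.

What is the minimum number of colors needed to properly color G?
Clique number ω(G) = 2 (lower bound: χ ≥ ω).
Odd cycle [8, 4, 5, 13, 12, 7, 9, 3, 10, 6, 11, 14, 15] needs 3 colors (χ ≥ 3).
The coloring below uses 3 colors, so χ(G) = 3.
A valid 3-coloring: color 1: [5, 8, 9, 10, 12, 14]; color 2: [3, 4, 6, 7, 13, 15]; color 3: [11].

χ(G) = 3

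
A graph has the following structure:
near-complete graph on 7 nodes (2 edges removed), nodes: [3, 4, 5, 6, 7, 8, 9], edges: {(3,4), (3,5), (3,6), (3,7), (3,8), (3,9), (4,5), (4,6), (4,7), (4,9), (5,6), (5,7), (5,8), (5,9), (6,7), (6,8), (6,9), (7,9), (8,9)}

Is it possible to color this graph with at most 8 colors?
Yes, G is 8-colorable

A valid 8-coloring: color 1: [9]; color 2: [3]; color 3: [6]; color 4: [5]; color 5: [4, 8]; color 6: [7].
(χ(G) = 6 ≤ 8.)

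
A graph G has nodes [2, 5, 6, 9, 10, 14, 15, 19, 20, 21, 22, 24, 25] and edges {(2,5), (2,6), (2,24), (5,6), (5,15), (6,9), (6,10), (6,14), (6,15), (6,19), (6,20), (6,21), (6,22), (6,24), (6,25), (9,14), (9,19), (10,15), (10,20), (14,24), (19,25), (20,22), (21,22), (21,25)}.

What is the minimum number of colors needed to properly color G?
χ(G) = 3

Clique number ω(G) = 3 (lower bound: χ ≥ ω).
The clique on [2, 6, 24] has size 3, forcing χ ≥ 3, and the coloring below uses 3 colors, so χ(G) = 3.
A valid 3-coloring: color 1: [6]; color 2: [2, 14, 15, 19, 20, 21]; color 3: [5, 9, 10, 22, 24, 25].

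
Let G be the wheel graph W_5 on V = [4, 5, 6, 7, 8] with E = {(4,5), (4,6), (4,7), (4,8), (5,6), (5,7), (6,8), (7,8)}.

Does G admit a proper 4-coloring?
Yes, G is 4-colorable

A valid 4-coloring: color 1: [4]; color 2: [6, 7]; color 3: [5, 8].
(χ(G) = 3 ≤ 4.)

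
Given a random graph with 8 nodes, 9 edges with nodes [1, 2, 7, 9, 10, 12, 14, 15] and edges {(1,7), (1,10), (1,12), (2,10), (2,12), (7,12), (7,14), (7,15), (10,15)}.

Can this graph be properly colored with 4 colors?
A valid 4-coloring: color 1: [7, 9, 10]; color 2: [1, 2, 14, 15]; color 3: [12].
(χ(G) = 3 ≤ 4.)

Yes, G is 4-colorable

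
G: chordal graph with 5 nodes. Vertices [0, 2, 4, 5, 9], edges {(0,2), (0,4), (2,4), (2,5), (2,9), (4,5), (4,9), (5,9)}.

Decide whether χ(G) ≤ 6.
Yes, G is 6-colorable

A valid 6-coloring: color 1: [4]; color 2: [2]; color 3: [0, 5]; color 4: [9].
(χ(G) = 4 ≤ 6.)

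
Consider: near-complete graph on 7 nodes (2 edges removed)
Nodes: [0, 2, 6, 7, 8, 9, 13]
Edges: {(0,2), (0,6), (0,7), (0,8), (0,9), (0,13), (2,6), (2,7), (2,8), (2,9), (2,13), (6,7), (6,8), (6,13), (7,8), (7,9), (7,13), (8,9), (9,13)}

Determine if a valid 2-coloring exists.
The clique on vertices [0, 2, 7, 8, 9] has size 5 > 2, so it alone needs 5 colors.

No, G is not 2-colorable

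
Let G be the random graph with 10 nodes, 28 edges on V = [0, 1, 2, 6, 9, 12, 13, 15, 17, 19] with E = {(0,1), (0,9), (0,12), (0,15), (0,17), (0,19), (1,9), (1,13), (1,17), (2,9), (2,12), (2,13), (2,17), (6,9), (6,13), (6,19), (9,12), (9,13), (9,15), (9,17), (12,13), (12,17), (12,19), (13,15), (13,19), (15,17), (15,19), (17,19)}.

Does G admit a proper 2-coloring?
No, G is not 2-colorable

The clique on vertices [0, 1, 9, 17] has size 4 > 2, so it alone needs 4 colors.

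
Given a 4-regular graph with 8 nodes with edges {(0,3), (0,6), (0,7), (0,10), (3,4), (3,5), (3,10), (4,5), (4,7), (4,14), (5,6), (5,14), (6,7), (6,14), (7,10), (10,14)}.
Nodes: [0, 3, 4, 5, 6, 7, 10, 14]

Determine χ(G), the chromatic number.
Clique number ω(G) = 3 (lower bound: χ ≥ ω).
The clique on [0, 3, 10] has size 3, forcing χ ≥ 3, and the coloring below uses 3 colors, so χ(G) = 3.
A valid 3-coloring: color 1: [4, 6, 10]; color 2: [3, 7, 14]; color 3: [0, 5].

χ(G) = 3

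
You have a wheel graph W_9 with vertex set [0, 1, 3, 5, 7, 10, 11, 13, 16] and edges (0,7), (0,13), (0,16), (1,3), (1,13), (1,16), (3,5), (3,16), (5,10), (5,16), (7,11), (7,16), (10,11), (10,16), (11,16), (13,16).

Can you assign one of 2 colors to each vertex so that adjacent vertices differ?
No, G is not 2-colorable

The clique on vertices [0, 13, 16] has size 3 > 2, so it alone needs 3 colors.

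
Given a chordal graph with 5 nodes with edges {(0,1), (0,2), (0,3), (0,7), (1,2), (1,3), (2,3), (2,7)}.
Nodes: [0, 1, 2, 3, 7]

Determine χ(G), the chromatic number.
χ(G) = 4

Clique number ω(G) = 4 (lower bound: χ ≥ ω).
The clique on [0, 1, 2, 3] has size 4, forcing χ ≥ 4, and the coloring below uses 4 colors, so χ(G) = 4.
A valid 4-coloring: color 1: [0]; color 2: [2]; color 3: [1, 7]; color 4: [3].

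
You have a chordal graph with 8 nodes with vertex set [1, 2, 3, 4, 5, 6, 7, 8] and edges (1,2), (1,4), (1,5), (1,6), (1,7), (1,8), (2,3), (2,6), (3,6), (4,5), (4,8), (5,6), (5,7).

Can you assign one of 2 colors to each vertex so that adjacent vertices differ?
No, G is not 2-colorable

The clique on vertices [1, 4, 8] has size 3 > 2, so it alone needs 3 colors.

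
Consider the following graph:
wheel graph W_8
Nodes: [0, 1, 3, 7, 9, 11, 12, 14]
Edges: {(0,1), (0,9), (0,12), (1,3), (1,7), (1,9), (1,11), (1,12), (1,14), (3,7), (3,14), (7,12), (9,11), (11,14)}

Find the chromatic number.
χ(G) = 4

Clique number ω(G) = 3 (lower bound: χ ≥ ω).
Odd cycle [12, 7, 3, 14, 11, 9, 0] needs 3 colors (χ ≥ 3).
Vertex 1 is adjacent to every vertex of [0, 3, 7, 9, 11, 12, 14], which already need 3 colors among themselves, so 1 needs a new color (χ ≥ 4).
The coloring below uses 4 colors, so χ(G) = 4.
A valid 4-coloring: color 1: [1]; color 2: [3, 9, 12]; color 3: [0, 7, 14]; color 4: [11].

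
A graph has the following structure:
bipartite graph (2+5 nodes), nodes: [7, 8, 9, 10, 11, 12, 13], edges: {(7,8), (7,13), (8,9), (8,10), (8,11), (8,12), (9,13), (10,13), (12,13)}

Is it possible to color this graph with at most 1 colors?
No, G is not 1-colorable

Edge (7,8) forces its endpoints to differ, so 1 color is not enough.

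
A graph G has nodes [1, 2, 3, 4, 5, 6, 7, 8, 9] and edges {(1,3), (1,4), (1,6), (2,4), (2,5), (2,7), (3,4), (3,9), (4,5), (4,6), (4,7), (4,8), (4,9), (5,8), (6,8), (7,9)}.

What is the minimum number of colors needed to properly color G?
Clique number ω(G) = 3 (lower bound: χ ≥ ω).
The clique on [1, 3, 4] has size 3, forcing χ ≥ 3, and the coloring below uses 3 colors, so χ(G) = 3.
A valid 3-coloring: color 1: [4]; color 2: [3, 5, 6, 7]; color 3: [1, 2, 8, 9].

χ(G) = 3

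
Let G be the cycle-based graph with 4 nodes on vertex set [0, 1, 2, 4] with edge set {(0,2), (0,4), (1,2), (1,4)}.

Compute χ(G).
Clique number ω(G) = 2 (lower bound: χ ≥ ω).
The graph is bipartite (no odd cycle), so 2 colors suffice: χ(G) = 2.
A valid 2-coloring: color 1: [0, 1]; color 2: [2, 4].

χ(G) = 2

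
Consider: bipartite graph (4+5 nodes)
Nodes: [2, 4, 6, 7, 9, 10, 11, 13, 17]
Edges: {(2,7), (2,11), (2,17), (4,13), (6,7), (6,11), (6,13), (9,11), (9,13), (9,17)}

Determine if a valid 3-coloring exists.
Yes, G is 3-colorable

A valid 3-coloring: color 1: [2, 4, 6, 9, 10]; color 2: [7, 11, 13, 17].
(χ(G) = 2 ≤ 3.)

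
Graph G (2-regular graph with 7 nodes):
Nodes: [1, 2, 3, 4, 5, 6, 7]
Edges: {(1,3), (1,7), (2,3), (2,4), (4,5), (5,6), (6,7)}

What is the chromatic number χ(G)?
χ(G) = 3

Clique number ω(G) = 2 (lower bound: χ ≥ ω).
Odd cycle [7, 1, 3, 2, 4, 5, 6] needs 3 colors (χ ≥ 3).
The coloring below uses 3 colors, so χ(G) = 3.
A valid 3-coloring: color 1: [3, 5, 7]; color 2: [1, 2, 6]; color 3: [4].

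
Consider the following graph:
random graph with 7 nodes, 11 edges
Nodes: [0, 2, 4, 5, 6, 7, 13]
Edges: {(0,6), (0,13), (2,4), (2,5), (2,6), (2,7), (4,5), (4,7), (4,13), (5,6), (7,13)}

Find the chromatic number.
χ(G) = 3

Clique number ω(G) = 3 (lower bound: χ ≥ ω).
The clique on [2, 4, 5] has size 3, forcing χ ≥ 3, and the coloring below uses 3 colors, so χ(G) = 3.
A valid 3-coloring: color 1: [4, 6]; color 2: [2, 13]; color 3: [0, 5, 7].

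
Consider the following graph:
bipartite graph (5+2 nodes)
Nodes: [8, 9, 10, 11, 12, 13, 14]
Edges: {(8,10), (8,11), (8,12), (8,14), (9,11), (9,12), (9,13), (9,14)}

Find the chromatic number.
Clique number ω(G) = 2 (lower bound: χ ≥ ω).
The graph is bipartite (no odd cycle), so 2 colors suffice: χ(G) = 2.
A valid 2-coloring: color 1: [8, 9]; color 2: [10, 11, 12, 13, 14].

χ(G) = 2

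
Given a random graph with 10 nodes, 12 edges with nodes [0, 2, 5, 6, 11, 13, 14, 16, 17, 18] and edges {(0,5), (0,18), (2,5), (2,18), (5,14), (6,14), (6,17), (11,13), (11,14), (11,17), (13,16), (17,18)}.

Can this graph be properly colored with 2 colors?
A valid 2-coloring: color 1: [5, 6, 11, 16, 18]; color 2: [0, 2, 13, 14, 17].
(χ(G) = 2 ≤ 2.)

Yes, G is 2-colorable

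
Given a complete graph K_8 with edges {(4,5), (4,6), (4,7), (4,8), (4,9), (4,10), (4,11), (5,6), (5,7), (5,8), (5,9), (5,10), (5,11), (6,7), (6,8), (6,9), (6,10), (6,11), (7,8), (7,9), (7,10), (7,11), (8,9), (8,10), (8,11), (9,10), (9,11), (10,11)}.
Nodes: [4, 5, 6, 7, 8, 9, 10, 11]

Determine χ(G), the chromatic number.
Clique number ω(G) = 8 (lower bound: χ ≥ ω).
The clique on [4, 5, 6, 7, 8, 9, 10, 11] has size 8, forcing χ ≥ 8, and the coloring below uses 8 colors, so χ(G) = 8.
A valid 8-coloring: color 1: [6]; color 2: [8]; color 3: [5]; color 4: [7]; color 5: [11]; color 6: [10]; color 7: [4]; color 8: [9].

χ(G) = 8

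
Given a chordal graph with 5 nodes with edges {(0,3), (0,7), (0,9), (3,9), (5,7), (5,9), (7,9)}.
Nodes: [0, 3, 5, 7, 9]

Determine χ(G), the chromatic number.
χ(G) = 3

Clique number ω(G) = 3 (lower bound: χ ≥ ω).
The clique on [0, 3, 9] has size 3, forcing χ ≥ 3, and the coloring below uses 3 colors, so χ(G) = 3.
A valid 3-coloring: color 1: [9]; color 2: [0, 5]; color 3: [3, 7].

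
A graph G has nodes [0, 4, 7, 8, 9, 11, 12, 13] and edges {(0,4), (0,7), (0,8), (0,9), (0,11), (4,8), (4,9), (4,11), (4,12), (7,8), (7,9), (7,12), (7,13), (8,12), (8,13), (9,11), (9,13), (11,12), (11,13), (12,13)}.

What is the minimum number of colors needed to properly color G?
χ(G) = 4

Clique number ω(G) = 4 (lower bound: χ ≥ ω).
The clique on [0, 4, 9, 11] has size 4, forcing χ ≥ 4, and the coloring below uses 4 colors, so χ(G) = 4.
A valid 4-coloring: color 1: [8, 11]; color 2: [4, 7]; color 3: [0, 13]; color 4: [9, 12].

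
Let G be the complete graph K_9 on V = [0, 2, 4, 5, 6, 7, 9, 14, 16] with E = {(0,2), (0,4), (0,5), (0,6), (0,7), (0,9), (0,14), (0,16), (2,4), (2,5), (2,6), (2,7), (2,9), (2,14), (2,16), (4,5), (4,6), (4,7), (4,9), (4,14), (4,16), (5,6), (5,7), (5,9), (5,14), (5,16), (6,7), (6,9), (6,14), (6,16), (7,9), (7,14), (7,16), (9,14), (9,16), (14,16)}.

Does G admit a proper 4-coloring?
No, G is not 4-colorable

The clique on vertices [0, 2, 4, 5, 6, 7, 9, 14, 16] has size 9 > 4, so it alone needs 9 colors.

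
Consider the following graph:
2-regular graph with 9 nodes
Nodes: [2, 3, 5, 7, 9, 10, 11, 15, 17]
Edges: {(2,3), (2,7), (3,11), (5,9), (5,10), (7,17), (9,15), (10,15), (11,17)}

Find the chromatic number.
Clique number ω(G) = 2 (lower bound: χ ≥ ω).
Odd cycle [11, 3, 2, 7, 17] needs 3 colors (χ ≥ 3).
The coloring below uses 3 colors, so χ(G) = 3.
A valid 3-coloring: color 1: [3, 7, 9, 10]; color 2: [2, 5, 15, 17]; color 3: [11].

χ(G) = 3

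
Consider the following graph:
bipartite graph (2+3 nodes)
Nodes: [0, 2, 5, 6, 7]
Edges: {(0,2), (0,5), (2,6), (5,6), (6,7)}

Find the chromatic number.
Clique number ω(G) = 2 (lower bound: χ ≥ ω).
The graph is bipartite (no odd cycle), so 2 colors suffice: χ(G) = 2.
A valid 2-coloring: color 1: [0, 6]; color 2: [2, 5, 7].

χ(G) = 2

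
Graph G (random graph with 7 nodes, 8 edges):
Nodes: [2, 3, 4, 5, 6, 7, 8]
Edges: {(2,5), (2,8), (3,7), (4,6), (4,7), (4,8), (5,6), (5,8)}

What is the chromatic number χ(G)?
Clique number ω(G) = 3 (lower bound: χ ≥ ω).
The clique on [2, 5, 8] has size 3, forcing χ ≥ 3, and the coloring below uses 3 colors, so χ(G) = 3.
A valid 3-coloring: color 1: [3, 4, 5]; color 2: [6, 7, 8]; color 3: [2].

χ(G) = 3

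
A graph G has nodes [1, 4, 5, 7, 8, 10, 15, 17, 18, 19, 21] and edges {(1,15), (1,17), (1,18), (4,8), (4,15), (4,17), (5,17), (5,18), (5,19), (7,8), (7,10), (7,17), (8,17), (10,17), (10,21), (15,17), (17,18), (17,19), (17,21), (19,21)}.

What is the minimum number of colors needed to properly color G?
Clique number ω(G) = 3 (lower bound: χ ≥ ω).
The clique on [1, 17, 18] has size 3, forcing χ ≥ 3, and the coloring below uses 3 colors, so χ(G) = 3.
A valid 3-coloring: color 1: [17]; color 2: [8, 10, 15, 18, 19]; color 3: [1, 4, 5, 7, 21].

χ(G) = 3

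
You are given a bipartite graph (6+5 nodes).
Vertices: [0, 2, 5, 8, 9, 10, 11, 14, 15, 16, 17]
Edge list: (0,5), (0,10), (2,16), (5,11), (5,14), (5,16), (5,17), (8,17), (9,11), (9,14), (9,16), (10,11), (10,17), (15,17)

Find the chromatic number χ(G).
Clique number ω(G) = 2 (lower bound: χ ≥ ω).
The graph is bipartite (no odd cycle), so 2 colors suffice: χ(G) = 2.
A valid 2-coloring: color 1: [2, 5, 8, 9, 10, 15]; color 2: [0, 11, 14, 16, 17].

χ(G) = 2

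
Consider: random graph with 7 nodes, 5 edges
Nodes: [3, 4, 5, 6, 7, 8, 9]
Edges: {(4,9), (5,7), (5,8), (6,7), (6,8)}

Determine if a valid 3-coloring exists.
Yes, G is 3-colorable

A valid 3-coloring: color 1: [3, 5, 6, 9]; color 2: [4, 7, 8].
(χ(G) = 2 ≤ 3.)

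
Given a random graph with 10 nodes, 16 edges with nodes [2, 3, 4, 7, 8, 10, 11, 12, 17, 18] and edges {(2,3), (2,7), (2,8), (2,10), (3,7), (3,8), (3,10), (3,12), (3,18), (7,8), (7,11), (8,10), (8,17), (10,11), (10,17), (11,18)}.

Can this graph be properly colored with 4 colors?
Yes, G is 4-colorable

A valid 4-coloring: color 1: [3, 4, 11, 17]; color 2: [8, 12, 18]; color 3: [7, 10]; color 4: [2].
(χ(G) = 4 ≤ 4.)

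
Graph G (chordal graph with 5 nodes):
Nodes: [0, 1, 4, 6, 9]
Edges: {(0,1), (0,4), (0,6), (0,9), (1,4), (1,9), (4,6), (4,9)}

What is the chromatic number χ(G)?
Clique number ω(G) = 4 (lower bound: χ ≥ ω).
The clique on [0, 1, 4, 9] has size 4, forcing χ ≥ 4, and the coloring below uses 4 colors, so χ(G) = 4.
A valid 4-coloring: color 1: [4]; color 2: [0]; color 3: [6, 9]; color 4: [1].

χ(G) = 4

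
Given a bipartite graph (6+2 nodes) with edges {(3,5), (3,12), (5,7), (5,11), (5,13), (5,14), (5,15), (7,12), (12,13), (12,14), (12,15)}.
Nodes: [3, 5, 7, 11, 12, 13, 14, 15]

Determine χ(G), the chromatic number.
Clique number ω(G) = 2 (lower bound: χ ≥ ω).
The graph is bipartite (no odd cycle), so 2 colors suffice: χ(G) = 2.
A valid 2-coloring: color 1: [5, 12]; color 2: [3, 7, 11, 13, 14, 15].

χ(G) = 2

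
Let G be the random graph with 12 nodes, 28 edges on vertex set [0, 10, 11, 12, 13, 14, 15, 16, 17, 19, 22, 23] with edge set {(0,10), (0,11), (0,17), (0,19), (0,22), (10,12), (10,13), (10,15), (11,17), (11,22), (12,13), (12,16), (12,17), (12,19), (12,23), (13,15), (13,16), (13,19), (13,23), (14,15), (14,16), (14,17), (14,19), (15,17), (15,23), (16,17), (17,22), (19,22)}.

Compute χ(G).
χ(G) = 4

Clique number ω(G) = 4 (lower bound: χ ≥ ω).
The clique on [0, 11, 17, 22] has size 4, forcing χ ≥ 4, and the coloring below uses 4 colors, so χ(G) = 4.
A valid 4-coloring: color 1: [13, 17]; color 2: [0, 12, 15]; color 3: [10, 11, 16, 19, 23]; color 4: [14, 22].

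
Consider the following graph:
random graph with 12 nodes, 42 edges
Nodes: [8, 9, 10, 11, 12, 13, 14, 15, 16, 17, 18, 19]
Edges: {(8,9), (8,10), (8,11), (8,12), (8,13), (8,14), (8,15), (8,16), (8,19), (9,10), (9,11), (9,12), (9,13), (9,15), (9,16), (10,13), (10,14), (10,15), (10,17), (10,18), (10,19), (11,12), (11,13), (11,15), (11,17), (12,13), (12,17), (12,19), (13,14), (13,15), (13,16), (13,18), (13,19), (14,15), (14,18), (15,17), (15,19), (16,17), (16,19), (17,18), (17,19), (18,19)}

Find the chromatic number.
Clique number ω(G) = 5 (lower bound: χ ≥ ω).
The clique on [8, 9, 10, 13, 15] has size 5, forcing χ ≥ 5, and the coloring below uses 5 colors, so χ(G) = 5.
A valid 5-coloring: color 1: [13, 17]; color 2: [8, 18]; color 3: [9, 14, 19]; color 4: [10, 11, 16]; color 5: [12, 15].

χ(G) = 5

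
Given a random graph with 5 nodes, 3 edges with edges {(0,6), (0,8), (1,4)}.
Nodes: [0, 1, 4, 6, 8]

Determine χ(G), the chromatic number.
χ(G) = 2

Clique number ω(G) = 2 (lower bound: χ ≥ ω).
The graph is bipartite (no odd cycle), so 2 colors suffice: χ(G) = 2.
A valid 2-coloring: color 1: [0, 4]; color 2: [1, 6, 8].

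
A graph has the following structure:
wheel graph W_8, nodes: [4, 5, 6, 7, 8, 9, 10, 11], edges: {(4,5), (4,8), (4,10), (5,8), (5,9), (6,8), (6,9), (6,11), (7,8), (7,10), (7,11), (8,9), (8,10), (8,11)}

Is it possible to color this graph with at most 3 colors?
No, G is not 3-colorable

Odd cycle [4, 10, 7, 11, 6, 9, 5] needs 3 colors (χ ≥ 3).
Vertex 8 is adjacent to every vertex of [4, 5, 6, 7, 9, 10, 11], which already need 3 colors among themselves, so 8 needs a new color (χ ≥ 4).
Hence χ(G) ≥ 4 > 3, so no proper 3-coloring exists.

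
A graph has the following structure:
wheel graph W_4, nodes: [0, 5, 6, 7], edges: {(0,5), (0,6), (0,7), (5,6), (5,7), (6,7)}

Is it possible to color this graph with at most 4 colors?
A valid 4-coloring: color 1: [7]; color 2: [0]; color 3: [5]; color 4: [6].
(χ(G) = 4 ≤ 4.)

Yes, G is 4-colorable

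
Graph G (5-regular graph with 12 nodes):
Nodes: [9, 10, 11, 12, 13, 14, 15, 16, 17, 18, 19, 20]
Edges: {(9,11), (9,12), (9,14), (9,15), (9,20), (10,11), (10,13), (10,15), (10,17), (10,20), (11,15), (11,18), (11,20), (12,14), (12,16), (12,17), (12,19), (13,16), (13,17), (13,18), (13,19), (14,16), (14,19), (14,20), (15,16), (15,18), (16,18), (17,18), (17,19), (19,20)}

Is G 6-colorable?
A valid 6-coloring: color 1: [11, 13, 14]; color 2: [12, 18, 20]; color 3: [9, 10, 16, 19]; color 4: [15, 17].
(χ(G) = 4 ≤ 6.)

Yes, G is 6-colorable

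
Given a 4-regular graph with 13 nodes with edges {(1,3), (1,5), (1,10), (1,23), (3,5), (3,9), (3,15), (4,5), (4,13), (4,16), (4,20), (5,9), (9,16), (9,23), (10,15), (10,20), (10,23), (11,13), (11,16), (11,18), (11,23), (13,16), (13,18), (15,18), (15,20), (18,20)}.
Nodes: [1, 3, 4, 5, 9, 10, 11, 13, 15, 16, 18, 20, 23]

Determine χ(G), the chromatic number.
Clique number ω(G) = 3 (lower bound: χ ≥ ω).
The clique on [1, 10, 23] has size 3, forcing χ ≥ 3, and the coloring below uses 3 colors, so χ(G) = 3.
A valid 3-coloring: color 1: [1, 4, 9, 11, 15]; color 2: [5, 10, 16, 18]; color 3: [3, 13, 20, 23].

χ(G) = 3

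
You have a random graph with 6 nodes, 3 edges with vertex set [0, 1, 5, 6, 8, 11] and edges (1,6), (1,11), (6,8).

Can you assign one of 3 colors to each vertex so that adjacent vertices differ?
Yes, G is 3-colorable

A valid 3-coloring: color 1: [0, 1, 5, 8]; color 2: [6, 11].
(χ(G) = 2 ≤ 3.)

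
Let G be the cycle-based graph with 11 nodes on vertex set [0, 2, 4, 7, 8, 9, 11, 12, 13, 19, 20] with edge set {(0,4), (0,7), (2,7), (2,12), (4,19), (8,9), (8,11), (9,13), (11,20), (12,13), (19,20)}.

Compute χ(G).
Clique number ω(G) = 2 (lower bound: χ ≥ ω).
Odd cycle [7, 2, 12, 13, 9, 8, 11, 20, 19, 4, 0] needs 3 colors (χ ≥ 3).
The coloring below uses 3 colors, so χ(G) = 3.
A valid 3-coloring: color 1: [4, 7, 9, 11, 12]; color 2: [0, 2, 8, 13, 20]; color 3: [19].

χ(G) = 3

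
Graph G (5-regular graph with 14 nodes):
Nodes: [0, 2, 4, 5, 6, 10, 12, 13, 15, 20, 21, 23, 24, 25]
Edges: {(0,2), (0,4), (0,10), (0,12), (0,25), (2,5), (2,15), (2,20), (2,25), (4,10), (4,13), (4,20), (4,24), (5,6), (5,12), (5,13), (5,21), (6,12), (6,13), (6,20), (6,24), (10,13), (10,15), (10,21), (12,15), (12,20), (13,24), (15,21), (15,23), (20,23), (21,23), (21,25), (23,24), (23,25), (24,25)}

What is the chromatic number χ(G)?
Clique number ω(G) = 3 (lower bound: χ ≥ ω).
Suppose a proper 3-coloring c exists. The clique [0, 2, 25] takes 3 distinct colors; by symmetry let c(0) = 1, c(2) = 2, c(25) = 3.
- Vertex 4: neighbors [0] already have colors [1]; try each remaining color.
- Case c(4) = 2:
  - Vertex 10: neighbors [0, 4] already have colors [1, 2] ⇒ c(10) = 3.
  - Vertex 13: neighbors [4, 10] already have colors [2, 3] ⇒ c(13) = 1.
  - Vertex 24: neighbors [13, 4, 25] already have colors [1, 2, 3] — all 3 colors blocked. Contradiction.
- Case c(4) = 3:
  - Vertex 10: neighbors [0, 4] already have colors [1, 3] ⇒ c(10) = 2.
  - Vertex 13: neighbors [10, 4] already have colors [2, 3] ⇒ c(13) = 1.
  - Vertex 5: neighbors [13, 2] already have colors [1, 2] ⇒ c(5) = 3.
  - Vertex 6: neighbors [13, 5] already have colors [1, 3] ⇒ c(6) = 2.
  - Vertex 12: neighbors [0, 6, 5] already have colors [1, 2, 3] — all 3 colors blocked. Contradiction.
Every case ends in a contradiction, so G has no proper 3-coloring (χ ≥ 4).
The coloring below uses 4 colors, so χ(G) = 4.
A valid 4-coloring: color 1: [2, 12, 13, 23]; color 2: [5, 10, 20, 24]; color 3: [4, 6, 15, 25]; color 4: [0, 21].

χ(G) = 4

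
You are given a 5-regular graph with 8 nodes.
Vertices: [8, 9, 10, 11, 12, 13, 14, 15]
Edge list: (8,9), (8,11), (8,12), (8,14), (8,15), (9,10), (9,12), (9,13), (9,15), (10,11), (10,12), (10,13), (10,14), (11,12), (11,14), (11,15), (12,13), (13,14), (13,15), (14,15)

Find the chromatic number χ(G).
χ(G) = 4

Clique number ω(G) = 4 (lower bound: χ ≥ ω).
The clique on [8, 11, 14, 15] has size 4, forcing χ ≥ 4, and the coloring below uses 4 colors, so χ(G) = 4.
A valid 4-coloring: color 1: [11, 13]; color 2: [9, 14]; color 3: [8, 10]; color 4: [12, 15].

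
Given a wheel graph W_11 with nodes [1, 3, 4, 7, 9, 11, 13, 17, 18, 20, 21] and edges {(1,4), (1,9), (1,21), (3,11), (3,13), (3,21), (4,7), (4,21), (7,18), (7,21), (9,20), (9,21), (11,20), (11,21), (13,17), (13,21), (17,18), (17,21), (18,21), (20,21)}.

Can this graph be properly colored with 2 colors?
No, G is not 2-colorable

The clique on vertices [1, 9, 21] has size 3 > 2, so it alone needs 3 colors.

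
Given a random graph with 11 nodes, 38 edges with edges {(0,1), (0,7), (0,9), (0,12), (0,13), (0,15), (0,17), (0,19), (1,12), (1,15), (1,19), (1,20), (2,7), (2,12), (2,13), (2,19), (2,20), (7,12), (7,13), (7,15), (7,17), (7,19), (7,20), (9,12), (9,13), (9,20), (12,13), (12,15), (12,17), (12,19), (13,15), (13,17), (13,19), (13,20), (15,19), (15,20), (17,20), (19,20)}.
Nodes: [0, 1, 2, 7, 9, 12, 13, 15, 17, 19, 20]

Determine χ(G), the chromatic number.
χ(G) = 6

Clique number ω(G) = 6 (lower bound: χ ≥ ω).
The clique on [0, 7, 12, 13, 15, 19] has size 6, forcing χ ≥ 6, and the coloring below uses 6 colors, so χ(G) = 6.
A valid 6-coloring: color 1: [1, 13]; color 2: [12, 20]; color 3: [7, 9]; color 4: [17, 19]; color 5: [0, 2]; color 6: [15].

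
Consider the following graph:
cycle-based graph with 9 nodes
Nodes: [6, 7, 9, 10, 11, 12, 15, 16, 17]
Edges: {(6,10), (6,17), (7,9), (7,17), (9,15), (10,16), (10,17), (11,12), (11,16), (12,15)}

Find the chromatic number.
χ(G) = 3

Clique number ω(G) = 3 (lower bound: χ ≥ ω).
The clique on [6, 10, 17] has size 3, forcing χ ≥ 3, and the coloring below uses 3 colors, so χ(G) = 3.
A valid 3-coloring: color 1: [9, 12, 16, 17]; color 2: [7, 10, 11, 15]; color 3: [6].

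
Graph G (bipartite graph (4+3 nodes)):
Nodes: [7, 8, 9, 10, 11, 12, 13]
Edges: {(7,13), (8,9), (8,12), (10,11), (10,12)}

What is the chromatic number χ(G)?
Clique number ω(G) = 2 (lower bound: χ ≥ ω).
The graph is bipartite (no odd cycle), so 2 colors suffice: χ(G) = 2.
A valid 2-coloring: color 1: [9, 11, 12, 13]; color 2: [7, 8, 10].

χ(G) = 2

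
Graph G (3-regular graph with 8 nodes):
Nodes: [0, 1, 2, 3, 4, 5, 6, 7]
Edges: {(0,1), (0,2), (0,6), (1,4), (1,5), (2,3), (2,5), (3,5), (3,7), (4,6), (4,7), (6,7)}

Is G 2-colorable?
The clique on vertices [2, 3, 5] has size 3 > 2, so it alone needs 3 colors.

No, G is not 2-colorable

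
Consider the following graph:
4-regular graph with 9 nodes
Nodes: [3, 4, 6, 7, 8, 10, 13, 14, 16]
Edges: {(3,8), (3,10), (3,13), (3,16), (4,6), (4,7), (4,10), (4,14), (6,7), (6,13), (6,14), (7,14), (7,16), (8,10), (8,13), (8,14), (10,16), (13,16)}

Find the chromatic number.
Clique number ω(G) = 4 (lower bound: χ ≥ ω).
The clique on [4, 6, 7, 14] has size 4, forcing χ ≥ 4, and the coloring below uses 4 colors, so χ(G) = 4.
A valid 4-coloring: color 1: [7, 10, 13]; color 2: [6, 8, 16]; color 3: [3, 14]; color 4: [4].

χ(G) = 4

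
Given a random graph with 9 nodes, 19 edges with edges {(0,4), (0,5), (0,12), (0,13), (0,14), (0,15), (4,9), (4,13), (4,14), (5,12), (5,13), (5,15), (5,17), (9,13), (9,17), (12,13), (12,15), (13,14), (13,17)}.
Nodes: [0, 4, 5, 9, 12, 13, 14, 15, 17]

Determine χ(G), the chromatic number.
Clique number ω(G) = 4 (lower bound: χ ≥ ω).
The clique on [0, 5, 12, 13] has size 4, forcing χ ≥ 4, and the coloring below uses 4 colors, so χ(G) = 4.
A valid 4-coloring: color 1: [13, 15]; color 2: [0, 17]; color 3: [4, 5]; color 4: [9, 12, 14].

χ(G) = 4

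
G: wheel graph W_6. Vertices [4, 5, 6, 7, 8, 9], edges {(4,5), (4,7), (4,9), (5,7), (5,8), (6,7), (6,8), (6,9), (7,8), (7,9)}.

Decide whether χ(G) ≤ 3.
No, G is not 3-colorable

Odd cycle [6, 9, 4, 5, 8] needs 3 colors (χ ≥ 3).
Vertex 7 is adjacent to every vertex of [4, 5, 6, 8, 9], which already need 3 colors among themselves, so 7 needs a new color (χ ≥ 4).
Hence χ(G) ≥ 4 > 3, so no proper 3-coloring exists.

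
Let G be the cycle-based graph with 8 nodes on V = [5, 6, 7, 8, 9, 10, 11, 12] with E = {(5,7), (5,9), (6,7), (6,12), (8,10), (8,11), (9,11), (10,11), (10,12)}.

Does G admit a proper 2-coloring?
The clique on vertices [8, 10, 11] has size 3 > 2, so it alone needs 3 colors.

No, G is not 2-colorable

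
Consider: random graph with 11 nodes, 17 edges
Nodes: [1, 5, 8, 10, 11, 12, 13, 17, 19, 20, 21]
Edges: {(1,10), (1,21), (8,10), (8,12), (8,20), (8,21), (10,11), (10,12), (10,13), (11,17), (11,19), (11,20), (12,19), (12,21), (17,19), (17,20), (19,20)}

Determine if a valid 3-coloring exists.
No, G is not 3-colorable

The clique on vertices [11, 17, 19, 20] has size 4 > 3, so it alone needs 4 colors.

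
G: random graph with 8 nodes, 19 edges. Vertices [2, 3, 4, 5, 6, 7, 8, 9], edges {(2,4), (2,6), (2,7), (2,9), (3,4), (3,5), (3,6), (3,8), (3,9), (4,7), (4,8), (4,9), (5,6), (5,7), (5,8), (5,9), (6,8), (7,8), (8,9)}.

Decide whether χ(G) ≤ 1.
The clique on vertices [3, 4, 8, 9] has size 4 > 1, so it alone needs 4 colors.

No, G is not 1-colorable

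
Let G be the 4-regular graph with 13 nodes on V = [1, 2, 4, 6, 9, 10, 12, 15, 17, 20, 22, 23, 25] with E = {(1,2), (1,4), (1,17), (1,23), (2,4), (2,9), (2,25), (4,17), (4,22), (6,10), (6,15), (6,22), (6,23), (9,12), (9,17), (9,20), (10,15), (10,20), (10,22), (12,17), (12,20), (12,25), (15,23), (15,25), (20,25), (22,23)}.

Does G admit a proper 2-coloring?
The clique on vertices [1, 4, 17] has size 3 > 2, so it alone needs 3 colors.

No, G is not 2-colorable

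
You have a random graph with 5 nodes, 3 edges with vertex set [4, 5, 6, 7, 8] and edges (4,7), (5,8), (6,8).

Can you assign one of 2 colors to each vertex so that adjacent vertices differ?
A valid 2-coloring: color 1: [4, 8]; color 2: [5, 6, 7].
(χ(G) = 2 ≤ 2.)

Yes, G is 2-colorable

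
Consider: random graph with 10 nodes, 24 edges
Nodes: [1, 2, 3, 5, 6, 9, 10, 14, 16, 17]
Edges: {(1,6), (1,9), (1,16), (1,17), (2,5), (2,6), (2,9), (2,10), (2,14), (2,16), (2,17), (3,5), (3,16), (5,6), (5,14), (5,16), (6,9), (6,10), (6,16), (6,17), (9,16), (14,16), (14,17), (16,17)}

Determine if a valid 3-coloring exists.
The clique on vertices [1, 6, 9, 16] has size 4 > 3, so it alone needs 4 colors.

No, G is not 3-colorable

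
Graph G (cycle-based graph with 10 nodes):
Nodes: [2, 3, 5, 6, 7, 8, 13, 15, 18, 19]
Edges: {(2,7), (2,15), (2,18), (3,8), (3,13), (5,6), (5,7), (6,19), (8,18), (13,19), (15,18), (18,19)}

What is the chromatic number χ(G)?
Clique number ω(G) = 3 (lower bound: χ ≥ ω).
The clique on [2, 15, 18] has size 3, forcing χ ≥ 3, and the coloring below uses 3 colors, so χ(G) = 3.
A valid 3-coloring: color 1: [6, 7, 13, 18]; color 2: [2, 3, 5, 19]; color 3: [8, 15].

χ(G) = 3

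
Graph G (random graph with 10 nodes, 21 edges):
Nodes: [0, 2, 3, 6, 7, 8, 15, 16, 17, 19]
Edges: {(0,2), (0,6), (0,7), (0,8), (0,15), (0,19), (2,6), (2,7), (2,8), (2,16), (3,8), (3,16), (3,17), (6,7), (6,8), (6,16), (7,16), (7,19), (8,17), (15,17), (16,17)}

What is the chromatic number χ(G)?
χ(G) = 4

Clique number ω(G) = 4 (lower bound: χ ≥ ω).
The clique on [0, 2, 6, 8] has size 4, forcing χ ≥ 4, and the coloring below uses 4 colors, so χ(G) = 4.
A valid 4-coloring: color 1: [0, 16]; color 2: [6, 17, 19]; color 3: [2, 3, 15]; color 4: [7, 8].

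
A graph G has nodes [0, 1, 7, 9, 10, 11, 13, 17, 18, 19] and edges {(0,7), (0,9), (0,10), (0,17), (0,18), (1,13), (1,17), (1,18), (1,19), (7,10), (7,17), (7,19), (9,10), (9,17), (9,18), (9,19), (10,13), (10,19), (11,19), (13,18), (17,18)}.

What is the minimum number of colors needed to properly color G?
χ(G) = 4

Clique number ω(G) = 4 (lower bound: χ ≥ ω).
The clique on [0, 9, 17, 18] has size 4, forcing χ ≥ 4, and the coloring below uses 4 colors, so χ(G) = 4.
A valid 4-coloring: color 1: [10, 11, 17]; color 2: [0, 13, 19]; color 3: [1, 7, 9]; color 4: [18].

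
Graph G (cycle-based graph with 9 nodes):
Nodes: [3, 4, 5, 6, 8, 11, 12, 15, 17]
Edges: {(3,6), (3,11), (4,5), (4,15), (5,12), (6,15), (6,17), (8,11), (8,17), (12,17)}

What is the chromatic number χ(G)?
Clique number ω(G) = 2 (lower bound: χ ≥ ω).
Odd cycle [8, 11, 3, 6, 17] needs 3 colors (χ ≥ 3).
The coloring below uses 3 colors, so χ(G) = 3.
A valid 3-coloring: color 1: [5, 11, 15, 17]; color 2: [4, 6, 8, 12]; color 3: [3].

χ(G) = 3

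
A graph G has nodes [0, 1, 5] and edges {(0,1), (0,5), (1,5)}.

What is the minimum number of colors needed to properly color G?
Clique number ω(G) = 3 (lower bound: χ ≥ ω).
The clique on [0, 1, 5] has size 3, forcing χ ≥ 3, and the coloring below uses 3 colors, so χ(G) = 3.
A valid 3-coloring: color 1: [1]; color 2: [5]; color 3: [0].

χ(G) = 3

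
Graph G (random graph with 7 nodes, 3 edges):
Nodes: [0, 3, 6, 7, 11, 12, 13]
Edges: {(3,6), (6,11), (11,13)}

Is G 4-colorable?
A valid 4-coloring: color 1: [0, 3, 7, 11, 12]; color 2: [6, 13].
(χ(G) = 2 ≤ 4.)

Yes, G is 4-colorable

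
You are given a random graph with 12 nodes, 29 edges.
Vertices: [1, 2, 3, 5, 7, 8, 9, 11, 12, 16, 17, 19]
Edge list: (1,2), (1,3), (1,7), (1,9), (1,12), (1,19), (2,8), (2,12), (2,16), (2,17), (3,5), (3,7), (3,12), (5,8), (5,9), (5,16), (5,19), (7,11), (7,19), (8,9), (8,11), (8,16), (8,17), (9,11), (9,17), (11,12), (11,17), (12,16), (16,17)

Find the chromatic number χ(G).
χ(G) = 4

Clique number ω(G) = 4 (lower bound: χ ≥ ω).
The clique on [2, 8, 16, 17] has size 4, forcing χ ≥ 4, and the coloring below uses 4 colors, so χ(G) = 4.
A valid 4-coloring: color 1: [8, 12, 19]; color 2: [1, 11, 16]; color 3: [5, 7, 17]; color 4: [2, 3, 9].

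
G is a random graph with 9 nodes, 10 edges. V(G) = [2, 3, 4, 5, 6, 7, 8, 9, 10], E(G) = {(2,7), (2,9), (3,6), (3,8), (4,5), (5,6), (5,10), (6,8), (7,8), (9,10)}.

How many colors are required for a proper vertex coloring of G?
χ(G) = 3

Clique number ω(G) = 3 (lower bound: χ ≥ ω).
The clique on [3, 6, 8] has size 3, forcing χ ≥ 3, and the coloring below uses 3 colors, so χ(G) = 3.
A valid 3-coloring: color 1: [2, 5, 8]; color 2: [4, 6, 7, 9]; color 3: [3, 10].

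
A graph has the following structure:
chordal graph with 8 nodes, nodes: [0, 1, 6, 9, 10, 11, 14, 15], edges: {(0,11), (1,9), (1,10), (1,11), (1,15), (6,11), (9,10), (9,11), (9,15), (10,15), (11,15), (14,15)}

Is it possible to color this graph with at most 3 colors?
No, G is not 3-colorable

The clique on vertices [1, 9, 10, 15] has size 4 > 3, so it alone needs 4 colors.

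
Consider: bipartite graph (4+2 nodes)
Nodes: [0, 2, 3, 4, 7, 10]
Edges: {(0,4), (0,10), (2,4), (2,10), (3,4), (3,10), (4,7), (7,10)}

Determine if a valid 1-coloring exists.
Edge (0,10) forces its endpoints to differ, so 1 color is not enough.

No, G is not 1-colorable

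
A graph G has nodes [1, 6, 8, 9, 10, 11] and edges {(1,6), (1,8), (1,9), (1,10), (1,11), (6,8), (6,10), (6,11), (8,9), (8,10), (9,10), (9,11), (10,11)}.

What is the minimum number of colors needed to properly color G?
Clique number ω(G) = 4 (lower bound: χ ≥ ω).
The clique on [1, 8, 9, 10] has size 4, forcing χ ≥ 4, and the coloring below uses 4 colors, so χ(G) = 4.
A valid 4-coloring: color 1: [1]; color 2: [10]; color 3: [6, 9]; color 4: [8, 11].

χ(G) = 4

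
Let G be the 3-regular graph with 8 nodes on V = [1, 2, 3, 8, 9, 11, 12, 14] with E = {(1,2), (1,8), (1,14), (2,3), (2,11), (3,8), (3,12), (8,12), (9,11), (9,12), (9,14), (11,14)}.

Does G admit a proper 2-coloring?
The clique on vertices [3, 8, 12] has size 3 > 2, so it alone needs 3 colors.

No, G is not 2-colorable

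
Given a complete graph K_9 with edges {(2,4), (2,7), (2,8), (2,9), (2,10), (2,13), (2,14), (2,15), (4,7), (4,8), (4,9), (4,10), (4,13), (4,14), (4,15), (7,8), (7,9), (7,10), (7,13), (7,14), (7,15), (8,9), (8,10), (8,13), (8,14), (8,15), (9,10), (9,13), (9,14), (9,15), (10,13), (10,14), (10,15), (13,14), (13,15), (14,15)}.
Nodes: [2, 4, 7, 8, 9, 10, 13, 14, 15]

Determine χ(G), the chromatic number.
χ(G) = 9

Clique number ω(G) = 9 (lower bound: χ ≥ ω).
The clique on [2, 4, 7, 8, 9, 10, 13, 14, 15] has size 9, forcing χ ≥ 9, and the coloring below uses 9 colors, so χ(G) = 9.
A valid 9-coloring: color 1: [4]; color 2: [13]; color 3: [14]; color 4: [2]; color 5: [7]; color 6: [9]; color 7: [15]; color 8: [10]; color 9: [8].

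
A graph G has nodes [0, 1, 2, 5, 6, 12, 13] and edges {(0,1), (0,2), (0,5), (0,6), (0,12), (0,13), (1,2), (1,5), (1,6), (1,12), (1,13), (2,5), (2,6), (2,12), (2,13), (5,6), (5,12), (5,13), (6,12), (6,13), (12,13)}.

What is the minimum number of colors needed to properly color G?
Clique number ω(G) = 7 (lower bound: χ ≥ ω).
The clique on [0, 1, 2, 5, 6, 12, 13] has size 7, forcing χ ≥ 7, and the coloring below uses 7 colors, so χ(G) = 7.
A valid 7-coloring: color 1: [0]; color 2: [1]; color 3: [5]; color 4: [2]; color 5: [12]; color 6: [6]; color 7: [13].

χ(G) = 7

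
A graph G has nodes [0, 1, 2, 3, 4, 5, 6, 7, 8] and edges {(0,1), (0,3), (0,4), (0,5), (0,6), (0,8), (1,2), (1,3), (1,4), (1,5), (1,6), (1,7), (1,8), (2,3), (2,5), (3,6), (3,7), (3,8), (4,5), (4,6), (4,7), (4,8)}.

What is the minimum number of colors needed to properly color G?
χ(G) = 4

Clique number ω(G) = 4 (lower bound: χ ≥ ω).
The clique on [0, 1, 3, 8] has size 4, forcing χ ≥ 4, and the coloring below uses 4 colors, so χ(G) = 4.
A valid 4-coloring: color 1: [1]; color 2: [0, 2, 7]; color 3: [3, 4]; color 4: [5, 6, 8].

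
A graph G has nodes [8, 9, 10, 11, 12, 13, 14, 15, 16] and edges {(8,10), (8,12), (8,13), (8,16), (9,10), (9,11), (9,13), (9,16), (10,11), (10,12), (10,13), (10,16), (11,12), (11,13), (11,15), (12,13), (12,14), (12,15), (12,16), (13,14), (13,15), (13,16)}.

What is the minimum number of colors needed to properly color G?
Clique number ω(G) = 5 (lower bound: χ ≥ ω).
The clique on [8, 10, 12, 13, 16] has size 5, forcing χ ≥ 5, and the coloring below uses 5 colors, so χ(G) = 5.
A valid 5-coloring: color 1: [13]; color 2: [9, 12]; color 3: [10, 14, 15]; color 4: [11, 16]; color 5: [8].

χ(G) = 5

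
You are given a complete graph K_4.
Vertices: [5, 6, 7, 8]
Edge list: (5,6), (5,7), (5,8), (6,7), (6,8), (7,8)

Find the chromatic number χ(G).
χ(G) = 4

Clique number ω(G) = 4 (lower bound: χ ≥ ω).
The clique on [5, 6, 7, 8] has size 4, forcing χ ≥ 4, and the coloring below uses 4 colors, so χ(G) = 4.
A valid 4-coloring: color 1: [5]; color 2: [7]; color 3: [6]; color 4: [8].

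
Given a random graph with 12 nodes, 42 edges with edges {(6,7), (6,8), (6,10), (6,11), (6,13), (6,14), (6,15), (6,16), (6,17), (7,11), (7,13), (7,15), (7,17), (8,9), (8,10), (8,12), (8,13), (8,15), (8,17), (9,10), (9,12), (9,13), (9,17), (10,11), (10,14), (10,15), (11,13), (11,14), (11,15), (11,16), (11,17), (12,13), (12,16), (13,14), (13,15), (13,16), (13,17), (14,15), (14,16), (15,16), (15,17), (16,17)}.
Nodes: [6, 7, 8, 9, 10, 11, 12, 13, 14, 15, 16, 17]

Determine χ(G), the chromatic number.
χ(G) = 6

Clique number ω(G) = 6 (lower bound: χ ≥ ω).
The clique on [6, 11, 13, 15, 16, 17] has size 6, forcing χ ≥ 6, and the coloring below uses 6 colors, so χ(G) = 6.
A valid 6-coloring: color 1: [10, 13]; color 2: [6, 12]; color 3: [9, 15]; color 4: [8, 11]; color 5: [14, 17]; color 6: [7, 16].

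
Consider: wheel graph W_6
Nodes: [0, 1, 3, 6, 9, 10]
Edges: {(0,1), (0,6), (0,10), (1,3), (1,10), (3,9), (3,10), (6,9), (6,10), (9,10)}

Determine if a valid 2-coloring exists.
The clique on vertices [0, 1, 10] has size 3 > 2, so it alone needs 3 colors.

No, G is not 2-colorable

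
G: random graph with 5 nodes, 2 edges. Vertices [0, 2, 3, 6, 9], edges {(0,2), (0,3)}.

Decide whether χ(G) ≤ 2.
A valid 2-coloring: color 1: [0, 6, 9]; color 2: [2, 3].
(χ(G) = 2 ≤ 2.)

Yes, G is 2-colorable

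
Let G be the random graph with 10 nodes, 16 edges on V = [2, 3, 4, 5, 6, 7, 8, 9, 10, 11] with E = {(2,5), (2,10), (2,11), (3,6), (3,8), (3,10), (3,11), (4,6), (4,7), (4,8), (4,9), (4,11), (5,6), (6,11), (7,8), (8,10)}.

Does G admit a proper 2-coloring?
No, G is not 2-colorable

The clique on vertices [3, 8, 10] has size 3 > 2, so it alone needs 3 colors.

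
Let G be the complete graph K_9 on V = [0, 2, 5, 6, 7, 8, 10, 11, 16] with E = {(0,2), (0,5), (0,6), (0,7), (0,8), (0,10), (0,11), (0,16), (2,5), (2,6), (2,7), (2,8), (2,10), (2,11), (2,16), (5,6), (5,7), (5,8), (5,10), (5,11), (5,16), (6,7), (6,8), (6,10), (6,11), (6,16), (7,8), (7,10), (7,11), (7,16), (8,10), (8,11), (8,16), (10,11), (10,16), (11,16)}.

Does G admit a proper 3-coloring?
The clique on vertices [0, 2, 5, 6, 7, 8, 10, 11, 16] has size 9 > 3, so it alone needs 9 colors.

No, G is not 3-colorable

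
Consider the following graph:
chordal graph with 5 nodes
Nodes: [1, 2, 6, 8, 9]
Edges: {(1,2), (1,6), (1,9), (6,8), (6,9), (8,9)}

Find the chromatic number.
χ(G) = 3

Clique number ω(G) = 3 (lower bound: χ ≥ ω).
The clique on [6, 8, 9] has size 3, forcing χ ≥ 3, and the coloring below uses 3 colors, so χ(G) = 3.
A valid 3-coloring: color 1: [1, 8]; color 2: [2, 9]; color 3: [6].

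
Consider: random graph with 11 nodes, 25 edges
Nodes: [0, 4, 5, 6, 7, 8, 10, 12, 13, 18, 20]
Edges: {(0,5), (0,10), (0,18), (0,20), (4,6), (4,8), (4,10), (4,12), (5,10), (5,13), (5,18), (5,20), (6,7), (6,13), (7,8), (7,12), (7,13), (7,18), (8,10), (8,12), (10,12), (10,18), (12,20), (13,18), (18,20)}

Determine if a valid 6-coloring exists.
Yes, G is 6-colorable

A valid 6-coloring: color 1: [6, 12, 18]; color 2: [10, 13, 20]; color 3: [4, 5, 7]; color 4: [0, 8].
(χ(G) = 4 ≤ 6.)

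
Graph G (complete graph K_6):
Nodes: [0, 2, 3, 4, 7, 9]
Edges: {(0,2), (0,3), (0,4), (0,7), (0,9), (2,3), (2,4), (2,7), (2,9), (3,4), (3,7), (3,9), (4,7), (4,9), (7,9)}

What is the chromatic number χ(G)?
χ(G) = 6

Clique number ω(G) = 6 (lower bound: χ ≥ ω).
The clique on [0, 2, 3, 4, 7, 9] has size 6, forcing χ ≥ 6, and the coloring below uses 6 colors, so χ(G) = 6.
A valid 6-coloring: color 1: [3]; color 2: [2]; color 3: [0]; color 4: [4]; color 5: [9]; color 6: [7].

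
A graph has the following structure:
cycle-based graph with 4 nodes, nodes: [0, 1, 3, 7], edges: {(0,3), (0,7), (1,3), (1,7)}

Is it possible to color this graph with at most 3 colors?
Yes, G is 3-colorable

A valid 3-coloring: color 1: [0, 1]; color 2: [3, 7].
(χ(G) = 2 ≤ 3.)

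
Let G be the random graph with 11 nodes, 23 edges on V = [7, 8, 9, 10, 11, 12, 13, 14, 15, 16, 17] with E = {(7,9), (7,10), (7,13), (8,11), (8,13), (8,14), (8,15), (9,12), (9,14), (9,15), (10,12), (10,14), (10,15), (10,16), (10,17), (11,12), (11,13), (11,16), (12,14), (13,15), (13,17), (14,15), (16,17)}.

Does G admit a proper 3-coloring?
No, G is not 3-colorable

Suppose a proper 3-coloring c exists. The clique [8, 11, 13] takes 3 distinct colors; by symmetry let c(8) = 1, c(11) = 2, c(13) = 3.
- Vertex 15: neighbors [8, 13] already have colors [1, 3] ⇒ c(15) = 2.
- Vertex 14: neighbors [8, 15] already have colors [1, 2] ⇒ c(14) = 3.
- Vertex 10: neighbors [15, 14] already have colors [2, 3] ⇒ c(10) = 1.
- Vertex 12: neighbors [10, 11, 14] already have colors [1, 2, 3] — all 3 colors blocked. Contradiction.
The forced assignments end in a contradiction, so G has no proper 3-coloring (χ ≥ 4).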